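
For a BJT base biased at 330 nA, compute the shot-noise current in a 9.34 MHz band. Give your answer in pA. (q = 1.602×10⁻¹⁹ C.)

I_n = √(2qI·B)
2qI·B = 2 × 1.602×10⁻¹⁹ × 3.30×10⁻⁷ × 9.34×10⁶ = 9.88×10⁻¹⁹ A²
I_n = √(9.88×10⁻¹⁹) = 9.94×10⁻¹⁰ A = 994 pA

994 pA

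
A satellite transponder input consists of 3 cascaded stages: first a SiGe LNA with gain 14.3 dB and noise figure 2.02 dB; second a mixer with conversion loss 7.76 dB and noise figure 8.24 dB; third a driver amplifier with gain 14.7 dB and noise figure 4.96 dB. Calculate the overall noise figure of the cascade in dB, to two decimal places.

3.57 dB

Convert to linear (a loss of L dB is a gain of −L dB): F_i = 10^(NF_i/10), G_i = 10^(G_i,dB/10)
  Stage 1: F_1 = 10^(2.02/10) = 1.592, G_1 = 10^(14.3/10) = 26.92
  Stage 2: F_2 = 10^(8.24/10) = 6.668, G_2 = 10^(−7.76/10) = 0.1675
  Stage 3: F_3 = 10^(4.96/10) = 3.133, G_3 = 10^(14.7/10) = 29.51
Friis cascade:
  F = 1.592 + (6.668 − 1)/26.92 + (3.133 − 1)/4.508 = 2.276
NF = 10 log₁₀(2.276) = 3.57 dB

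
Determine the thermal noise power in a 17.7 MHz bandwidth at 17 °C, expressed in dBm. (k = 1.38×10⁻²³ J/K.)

T = 17 °C + 273.15 = 290.15 K
P_n = kTB = 1.38×10⁻²³ × 290.15 × 1.77×10⁷ = 7.09×10⁻¹⁴ W
In dBm: 10 log₁₀(7.09×10⁻¹⁴ / 10⁻³) = −101.5 dBm

−101.5 dBm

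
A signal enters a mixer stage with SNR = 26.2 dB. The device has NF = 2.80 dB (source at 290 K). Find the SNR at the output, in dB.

23.40 dB

By definition F = SNR_in/SNR_out, so in dB: SNR_out = SNR_in − NF
SNR_out = 26.2 − 2.80 = 23.40 dB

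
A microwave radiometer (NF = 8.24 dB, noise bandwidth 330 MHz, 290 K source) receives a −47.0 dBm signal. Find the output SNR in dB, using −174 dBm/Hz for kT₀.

33.6 dB

Noise floor: N = −174 + 10 log₁₀(B) + NF
10 log₁₀(3.30×10⁸) = 85.19 dB
N = −174 + 85.19 + 8.24 = −80.57 dBm
SNR = P_sig − N = −47.0 − (−80.57) = 33.57 dB → 33.6 dB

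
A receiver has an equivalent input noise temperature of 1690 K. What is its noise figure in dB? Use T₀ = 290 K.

8.34 dB

F = 1 + T_e/T₀ = 1 + 1690/290 = 6.82759
NF = 10 log₁₀(6.82759) = 8.34 dB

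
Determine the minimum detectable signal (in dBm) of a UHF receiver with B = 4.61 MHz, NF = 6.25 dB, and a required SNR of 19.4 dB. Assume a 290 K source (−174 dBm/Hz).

Sensitivity = −174 + 10 log₁₀(B) + NF + SNR_min
= −174 + 66.64 + 6.25 + 19.4
= −81.71 dBm → −81.7 dBm

−81.7 dBm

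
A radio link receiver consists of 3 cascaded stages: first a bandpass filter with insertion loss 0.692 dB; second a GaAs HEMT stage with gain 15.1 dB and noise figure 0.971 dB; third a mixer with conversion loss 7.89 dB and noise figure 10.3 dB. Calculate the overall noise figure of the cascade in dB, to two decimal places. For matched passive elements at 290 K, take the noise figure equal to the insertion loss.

Convert to linear (a loss of L dB is a gain of −L dB): F_i = 10^(NF_i/10), G_i = 10^(G_i,dB/10)
  Stage 1: F_1 = 10^(0.692/10) = 1.173, G_1 = 10^(−0.692/10) = 0.8527
  Stage 2: F_2 = 10^(0.971/10) = 1.251, G_2 = 10^(15.1/10) = 32.36
  Stage 3: F_3 = 10^(10.3/10) = 10.72, G_3 = 10^(−7.89/10) = 0.1626
Friis cascade:
  F = 1.173 + (1.251 − 1)/0.8527 + (10.72 − 1)/27.59 = 1.819
NF = 10 log₁₀(1.819) = 2.60 dB

2.60 dB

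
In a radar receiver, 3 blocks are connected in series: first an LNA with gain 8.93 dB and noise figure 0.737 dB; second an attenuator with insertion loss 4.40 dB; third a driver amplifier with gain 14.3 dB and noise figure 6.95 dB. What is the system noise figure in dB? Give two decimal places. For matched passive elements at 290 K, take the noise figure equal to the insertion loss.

Convert to linear (a loss of L dB is a gain of −L dB): F_i = 10^(NF_i/10), G_i = 10^(G_i,dB/10)
  Stage 1: F_1 = 10^(0.737/10) = 1.185, G_1 = 10^(8.93/10) = 7.816
  Stage 2: F_2 = 10^(4.40/10) = 2.754, G_2 = 10^(−4.40/10) = 0.3631
  Stage 3: F_3 = 10^(6.95/10) = 4.955, G_3 = 10^(14.3/10) = 26.92
Friis cascade:
  F = 1.185 + (2.754 − 1)/7.816 + (4.955 − 1)/2.838 = 2.803
NF = 10 log₁₀(2.803) = 4.48 dB

4.48 dB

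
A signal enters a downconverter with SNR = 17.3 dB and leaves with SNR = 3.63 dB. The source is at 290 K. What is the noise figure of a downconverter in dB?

13.67 dB

NF (dB) = SNR_in(dB) − SNR_out(dB) when the source is at T₀
NF = 17.3 − 3.63 = 13.67 dB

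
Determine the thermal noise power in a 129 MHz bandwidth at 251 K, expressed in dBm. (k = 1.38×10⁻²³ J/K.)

−93.5 dBm

P_n = kTB = 1.38×10⁻²³ × 251 × 1.29×10⁸ = 4.47×10⁻¹³ W
In dBm: 10 log₁₀(4.47×10⁻¹³ / 10⁻³) = −93.5 dBm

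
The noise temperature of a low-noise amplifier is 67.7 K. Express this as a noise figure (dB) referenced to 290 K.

0.911 dB

F = 1 + T_e/T₀ = 1 + 67.7/290 = 1.23345
NF = 10 log₁₀(1.23345) = 0.911 dB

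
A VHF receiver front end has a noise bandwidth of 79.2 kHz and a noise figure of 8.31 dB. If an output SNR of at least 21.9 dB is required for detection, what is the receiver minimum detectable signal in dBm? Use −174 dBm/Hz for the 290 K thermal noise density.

Sensitivity = −174 + 10 log₁₀(B) + NF + SNR_min
= −174 + 48.99 + 8.31 + 21.9
= −94.80 dBm → −94.8 dBm

−94.8 dBm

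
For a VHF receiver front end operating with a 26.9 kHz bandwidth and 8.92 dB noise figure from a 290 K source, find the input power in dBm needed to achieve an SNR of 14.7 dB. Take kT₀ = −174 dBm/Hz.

−106.1 dBm

Sensitivity = −174 + 10 log₁₀(B) + NF + SNR_min
= −174 + 44.3 + 8.92 + 14.7
= −106.08 dBm → −106.1 dBm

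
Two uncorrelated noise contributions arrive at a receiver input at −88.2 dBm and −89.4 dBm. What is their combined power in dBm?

−85.7 dBm

Convert to linear, add, convert back:
P₁ = 1.51×10⁻¹² W, P₂ = 1.15×10⁻¹² W
P_tot = 2.66×10⁻¹² W → 10 log₁₀(P_tot / 10⁻³) = −85.7 dBm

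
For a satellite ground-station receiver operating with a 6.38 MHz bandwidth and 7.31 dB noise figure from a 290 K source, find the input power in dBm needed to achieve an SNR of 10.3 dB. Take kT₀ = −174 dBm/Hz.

−88.3 dBm

Sensitivity = −174 + 10 log₁₀(B) + NF + SNR_min
= −174 + 68.05 + 7.31 + 10.3
= −88.34 dBm → −88.3 dBm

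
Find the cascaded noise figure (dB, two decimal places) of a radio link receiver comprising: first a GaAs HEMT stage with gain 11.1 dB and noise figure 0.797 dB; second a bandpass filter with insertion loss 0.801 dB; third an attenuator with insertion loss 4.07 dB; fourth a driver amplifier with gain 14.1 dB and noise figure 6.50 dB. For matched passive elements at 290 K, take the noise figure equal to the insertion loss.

Convert to linear (a loss of L dB is a gain of −L dB): F_i = 10^(NF_i/10), G_i = 10^(G_i,dB/10)
  Stage 1: F_1 = 10^(0.797/10) = 1.201, G_1 = 10^(11.1/10) = 12.88
  Stage 2: F_2 = 10^(0.801/10) = 1.203, G_2 = 10^(−0.801/10) = 0.8316
  Stage 3: F_3 = 10^(4.07/10) = 2.553, G_3 = 10^(−4.07/10) = 0.3917
  Stage 4: F_4 = 10^(6.50/10) = 4.467, G_4 = 10^(14.1/10) = 25.70
Friis cascade:
  F = 1.201 + (1.203 − 1)/12.88 + (2.553 − 1)/10.71 + (4.467 − 1)/4.197 = 2.188
NF = 10 log₁₀(2.188) = 3.40 dB

3.40 dB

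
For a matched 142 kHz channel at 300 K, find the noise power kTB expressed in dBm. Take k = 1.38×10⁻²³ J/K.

P_n = kTB = 1.38×10⁻²³ × 300 × 1.42×10⁵ = 5.88×10⁻¹⁶ W
In dBm: 10 log₁₀(5.88×10⁻¹⁶ / 10⁻³) = −122.3 dBm

−122.3 dBm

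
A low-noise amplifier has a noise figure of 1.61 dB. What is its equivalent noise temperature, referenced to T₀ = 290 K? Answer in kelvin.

F = 10^(1.61/10) = 1.44877
T_e = (F − 1)·T₀ = (1.44877 − 1) × 290 = 130 K

130 K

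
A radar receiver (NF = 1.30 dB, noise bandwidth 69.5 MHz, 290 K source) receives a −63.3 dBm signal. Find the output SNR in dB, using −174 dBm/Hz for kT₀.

Noise floor: N = −174 + 10 log₁₀(B) + NF
10 log₁₀(6.95×10⁷) = 78.42 dB
N = −174 + 78.42 + 1.30 = −94.28 dBm
SNR = P_sig − N = −63.3 − (−94.28) = 30.98 dB → 31.0 dB

31.0 dB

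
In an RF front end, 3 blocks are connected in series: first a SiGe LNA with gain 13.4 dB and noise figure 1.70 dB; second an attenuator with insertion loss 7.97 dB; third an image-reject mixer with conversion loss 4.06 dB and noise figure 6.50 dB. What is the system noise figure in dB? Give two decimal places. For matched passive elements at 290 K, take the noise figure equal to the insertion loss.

4.33 dB

Convert to linear (a loss of L dB is a gain of −L dB): F_i = 10^(NF_i/10), G_i = 10^(G_i,dB/10)
  Stage 1: F_1 = 10^(1.70/10) = 1.479, G_1 = 10^(13.4/10) = 21.88
  Stage 2: F_2 = 10^(7.97/10) = 6.266, G_2 = 10^(−7.97/10) = 0.1596
  Stage 3: F_3 = 10^(6.50/10) = 4.467, G_3 = 10^(−4.06/10) = 0.3926
Friis cascade:
  F = 1.479 + (6.266 − 1)/21.88 + (4.467 − 1)/3.491 = 2.713
NF = 10 log₁₀(2.713) = 4.33 dB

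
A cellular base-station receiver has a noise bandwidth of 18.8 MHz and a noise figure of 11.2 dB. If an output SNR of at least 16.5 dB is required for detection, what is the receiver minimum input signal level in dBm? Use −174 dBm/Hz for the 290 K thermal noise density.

Sensitivity = −174 + 10 log₁₀(B) + NF + SNR_min
= −174 + 72.74 + 11.2 + 16.5
= −73.56 dBm → −73.6 dBm

−73.6 dBm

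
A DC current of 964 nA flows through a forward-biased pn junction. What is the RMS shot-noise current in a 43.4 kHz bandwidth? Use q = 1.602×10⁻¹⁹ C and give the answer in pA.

116 pA

I_n = √(2qI·B)
2qI·B = 2 × 1.602×10⁻¹⁹ × 9.64×10⁻⁷ × 4.34×10⁴ = 1.34×10⁻²⁰ A²
I_n = √(1.34×10⁻²⁰) = 1.16×10⁻¹⁰ A = 116 pA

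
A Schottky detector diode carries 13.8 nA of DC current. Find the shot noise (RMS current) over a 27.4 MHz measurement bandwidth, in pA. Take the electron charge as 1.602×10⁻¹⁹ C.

348 pA

I_n = √(2qI·B)
2qI·B = 2 × 1.602×10⁻¹⁹ × 1.38×10⁻⁸ × 2.74×10⁷ = 1.21×10⁻¹⁹ A²
I_n = √(1.21×10⁻¹⁹) = 3.48×10⁻¹⁰ A = 348 pA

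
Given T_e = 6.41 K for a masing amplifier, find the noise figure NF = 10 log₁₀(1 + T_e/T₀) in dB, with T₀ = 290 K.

F = 1 + T_e/T₀ = 1 + 6.41/290 = 1.0221
NF = 10 log₁₀(1.0221) = 0.095 dB

0.095 dB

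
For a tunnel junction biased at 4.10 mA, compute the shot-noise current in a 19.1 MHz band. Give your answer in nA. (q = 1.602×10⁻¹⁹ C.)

158 nA

I_n = √(2qI·B)
2qI·B = 2 × 1.602×10⁻¹⁹ × 4.10×10⁻³ × 1.91×10⁷ = 2.51×10⁻¹⁴ A²
I_n = √(2.51×10⁻¹⁴) = 1.58×10⁻⁷ A = 158 nA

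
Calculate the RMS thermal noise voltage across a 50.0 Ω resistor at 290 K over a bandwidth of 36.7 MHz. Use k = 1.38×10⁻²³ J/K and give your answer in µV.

V_n = √(4kTRB)
4kTRB = 4 × 1.38×10⁻²³ × 290 × 5.00×10¹ × 3.67×10⁷ = 2.94×10⁻¹¹ V²
V_n = √(2.94×10⁻¹¹) = 5.42×10⁻⁶ V = 5.42 µV

5.42 µV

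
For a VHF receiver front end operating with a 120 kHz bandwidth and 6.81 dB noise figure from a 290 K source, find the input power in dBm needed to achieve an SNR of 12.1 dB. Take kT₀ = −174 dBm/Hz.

Sensitivity = −174 + 10 log₁₀(B) + NF + SNR_min
= −174 + 50.79 + 6.81 + 12.1
= −104.30 dBm → −104.3 dBm

−104.3 dBm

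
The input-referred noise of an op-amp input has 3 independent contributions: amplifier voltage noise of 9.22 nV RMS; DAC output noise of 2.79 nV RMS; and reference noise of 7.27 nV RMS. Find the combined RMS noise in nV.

Uncorrelated sources add in power (mean-square): V_tot = √(ΣV_i²)
V_tot = √[(9.22×10⁻⁹)² + (2.79×10⁻⁹)² + (7.27×10⁻⁹)²] = 1.21×10⁻⁸ V = 12.1 nV

12.1 nV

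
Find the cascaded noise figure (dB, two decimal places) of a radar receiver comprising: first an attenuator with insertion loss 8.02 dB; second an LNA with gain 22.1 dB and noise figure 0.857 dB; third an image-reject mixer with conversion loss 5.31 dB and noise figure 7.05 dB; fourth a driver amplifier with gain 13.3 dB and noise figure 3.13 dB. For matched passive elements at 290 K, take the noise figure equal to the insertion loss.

9.04 dB

Convert to linear (a loss of L dB is a gain of −L dB): F_i = 10^(NF_i/10), G_i = 10^(G_i,dB/10)
  Stage 1: F_1 = 10^(8.02/10) = 6.339, G_1 = 10^(−8.02/10) = 0.1578
  Stage 2: F_2 = 10^(0.857/10) = 1.218, G_2 = 10^(22.1/10) = 162.2
  Stage 3: F_3 = 10^(7.05/10) = 5.070, G_3 = 10^(−5.31/10) = 0.2944
  Stage 4: F_4 = 10^(3.13/10) = 2.056, G_4 = 10^(13.3/10) = 21.38
Friis cascade:
  F = 6.339 + (1.218 − 1)/0.1578 + (5.070 − 1)/25.59 + (2.056 − 1)/7.534 = 8.021
NF = 10 log₁₀(8.021) = 9.04 dB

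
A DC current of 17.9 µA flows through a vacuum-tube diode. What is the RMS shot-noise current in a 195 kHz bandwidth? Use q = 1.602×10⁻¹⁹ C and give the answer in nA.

1.06 nA

I_n = √(2qI·B)
2qI·B = 2 × 1.602×10⁻¹⁹ × 1.79×10⁻⁵ × 1.95×10⁵ = 1.12×10⁻¹⁸ A²
I_n = √(1.12×10⁻¹⁸) = 1.06×10⁻⁹ A = 1.06 nA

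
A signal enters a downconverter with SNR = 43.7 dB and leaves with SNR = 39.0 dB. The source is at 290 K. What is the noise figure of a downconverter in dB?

4.7 dB

NF (dB) = SNR_in(dB) − SNR_out(dB) when the source is at T₀
NF = 43.7 − 39.0 = 4.7 dB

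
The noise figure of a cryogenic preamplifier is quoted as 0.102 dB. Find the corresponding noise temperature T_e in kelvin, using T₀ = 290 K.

F = 10^(0.102/10) = 1.02376
T_e = (F − 1)·T₀ = (1.02376 − 1) × 290 = 6.89 K

6.89 K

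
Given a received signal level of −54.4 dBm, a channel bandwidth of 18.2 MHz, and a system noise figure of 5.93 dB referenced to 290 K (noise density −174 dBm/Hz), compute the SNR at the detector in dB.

Noise floor: N = −174 + 10 log₁₀(B) + NF
10 log₁₀(1.82×10⁷) = 72.6 dB
N = −174 + 72.6 + 5.93 = −95.47 dBm
SNR = P_sig − N = −54.4 − (−95.47) = 41.07 dB → 41.1 dB

41.1 dB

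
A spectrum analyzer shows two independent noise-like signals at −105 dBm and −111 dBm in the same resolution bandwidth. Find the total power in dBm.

−104.0 dBm

Convert to linear, add, convert back:
P₁ = 3.16×10⁻¹⁴ W, P₂ = 7.94×10⁻¹⁵ W
P_tot = 3.96×10⁻¹⁴ W → 10 log₁₀(P_tot / 10⁻³) = −104.0 dBm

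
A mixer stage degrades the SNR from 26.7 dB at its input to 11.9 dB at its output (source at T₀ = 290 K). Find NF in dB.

NF (dB) = SNR_in(dB) − SNR_out(dB) when the source is at T₀
NF = 26.7 − 11.9 = 14.8 dB

14.8 dB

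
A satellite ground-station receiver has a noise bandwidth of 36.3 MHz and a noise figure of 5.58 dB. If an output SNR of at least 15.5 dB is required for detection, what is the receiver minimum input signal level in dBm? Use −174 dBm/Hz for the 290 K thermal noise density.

−77.3 dBm

Sensitivity = −174 + 10 log₁₀(B) + NF + SNR_min
= −174 + 75.6 + 5.58 + 15.5
= −77.32 dBm → −77.3 dBm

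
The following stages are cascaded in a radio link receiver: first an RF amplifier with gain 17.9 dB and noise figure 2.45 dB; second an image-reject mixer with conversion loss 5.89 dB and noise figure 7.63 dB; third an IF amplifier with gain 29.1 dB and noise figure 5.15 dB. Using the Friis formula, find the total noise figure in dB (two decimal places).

2.96 dB

Convert to linear (a loss of L dB is a gain of −L dB): F_i = 10^(NF_i/10), G_i = 10^(G_i,dB/10)
  Stage 1: F_1 = 10^(2.45/10) = 1.758, G_1 = 10^(17.9/10) = 61.66
  Stage 2: F_2 = 10^(7.63/10) = 5.794, G_2 = 10^(−5.89/10) = 0.2576
  Stage 3: F_3 = 10^(5.15/10) = 3.273, G_3 = 10^(29.1/10) = 812.8
Friis cascade:
  F = 1.758 + (5.794 − 1)/61.66 + (3.273 − 1)/15.89 = 1.979
NF = 10 log₁₀(1.979) = 2.96 dB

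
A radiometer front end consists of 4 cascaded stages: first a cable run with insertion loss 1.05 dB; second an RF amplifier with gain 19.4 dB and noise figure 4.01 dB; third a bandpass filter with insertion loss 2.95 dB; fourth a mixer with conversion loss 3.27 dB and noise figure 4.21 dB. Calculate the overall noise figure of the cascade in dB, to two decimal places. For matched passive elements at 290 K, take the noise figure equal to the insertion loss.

5.14 dB

Convert to linear (a loss of L dB is a gain of −L dB): F_i = 10^(NF_i/10), G_i = 10^(G_i,dB/10)
  Stage 1: F_1 = 10^(1.05/10) = 1.274, G_1 = 10^(−1.05/10) = 0.7852
  Stage 2: F_2 = 10^(4.01/10) = 2.518, G_2 = 10^(19.4/10) = 87.10
  Stage 3: F_3 = 10^(2.95/10) = 1.972, G_3 = 10^(−2.95/10) = 0.5070
  Stage 4: F_4 = 10^(4.21/10) = 2.636, G_4 = 10^(−3.27/10) = 0.4710
Friis cascade:
  F = 1.274 + (2.518 − 1)/0.7852 + (1.972 − 1)/68.39 + (2.636 − 1)/34.67 = 3.268
NF = 10 log₁₀(3.268) = 5.14 dB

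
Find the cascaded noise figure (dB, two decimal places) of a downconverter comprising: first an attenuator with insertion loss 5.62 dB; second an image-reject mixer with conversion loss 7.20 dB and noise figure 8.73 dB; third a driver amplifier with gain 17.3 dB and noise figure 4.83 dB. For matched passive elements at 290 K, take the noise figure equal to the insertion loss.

18.21 dB

Convert to linear (a loss of L dB is a gain of −L dB): F_i = 10^(NF_i/10), G_i = 10^(G_i,dB/10)
  Stage 1: F_1 = 10^(5.62/10) = 3.648, G_1 = 10^(−5.62/10) = 0.2742
  Stage 2: F_2 = 10^(8.73/10) = 7.464, G_2 = 10^(−7.20/10) = 0.1905
  Stage 3: F_3 = 10^(4.83/10) = 3.041, G_3 = 10^(17.3/10) = 53.70
Friis cascade:
  F = 3.648 + (7.464 − 1)/0.2742 + (3.041 − 1)/0.05224 = 66.29
NF = 10 log₁₀(66.29) = 18.21 dB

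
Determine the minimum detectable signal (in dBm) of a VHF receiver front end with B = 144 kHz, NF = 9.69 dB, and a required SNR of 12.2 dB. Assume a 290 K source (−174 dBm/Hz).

Sensitivity = −174 + 10 log₁₀(B) + NF + SNR_min
= −174 + 51.58 + 9.69 + 12.2
= −100.53 dBm → −100.5 dBm

−100.5 dBm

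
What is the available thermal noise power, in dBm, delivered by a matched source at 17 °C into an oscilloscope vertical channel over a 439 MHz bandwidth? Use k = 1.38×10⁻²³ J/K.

T = 17 °C + 273.15 = 290.15 K
P_n = kTB = 1.38×10⁻²³ × 290.15 × 4.39×10⁸ = 1.76×10⁻¹² W
In dBm: 10 log₁₀(1.76×10⁻¹² / 10⁻³) = −87.6 dBm

−87.6 dBm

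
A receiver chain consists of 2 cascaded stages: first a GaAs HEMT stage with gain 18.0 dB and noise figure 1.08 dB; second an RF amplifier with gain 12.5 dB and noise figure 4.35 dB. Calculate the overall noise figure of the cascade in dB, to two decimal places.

Convert to linear (a loss of L dB is a gain of −L dB): F_i = 10^(NF_i/10), G_i = 10^(G_i,dB/10)
  Stage 1: F_1 = 10^(1.08/10) = 1.282, G_1 = 10^(18.0/10) = 63.10
  Stage 2: F_2 = 10^(4.35/10) = 2.723, G_2 = 10^(12.5/10) = 17.78
Friis cascade:
  F = 1.282 + (2.723 − 1)/63.10 = 1.310
NF = 10 log₁₀(1.310) = 1.17 dB

1.17 dB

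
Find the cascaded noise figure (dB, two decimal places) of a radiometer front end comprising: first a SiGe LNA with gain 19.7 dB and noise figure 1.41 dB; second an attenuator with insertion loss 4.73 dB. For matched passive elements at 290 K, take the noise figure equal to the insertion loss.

1.48 dB

Convert to linear (a loss of L dB is a gain of −L dB): F_i = 10^(NF_i/10), G_i = 10^(G_i,dB/10)
  Stage 1: F_1 = 10^(1.41/10) = 1.384, G_1 = 10^(19.7/10) = 93.33
  Stage 2: F_2 = 10^(4.73/10) = 2.972, G_2 = 10^(−4.73/10) = 0.3365
Friis cascade:
  F = 1.384 + (2.972 − 1)/93.33 = 1.405
NF = 10 log₁₀(1.405) = 1.48 dB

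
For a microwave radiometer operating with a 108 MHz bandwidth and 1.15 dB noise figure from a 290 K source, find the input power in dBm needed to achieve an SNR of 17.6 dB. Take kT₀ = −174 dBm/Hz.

Sensitivity = −174 + 10 log₁₀(B) + NF + SNR_min
= −174 + 80.33 + 1.15 + 17.6
= −74.92 dBm → −74.9 dBm

−74.9 dBm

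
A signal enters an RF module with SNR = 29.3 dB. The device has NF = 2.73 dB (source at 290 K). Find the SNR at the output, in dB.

26.57 dB

By definition F = SNR_in/SNR_out, so in dB: SNR_out = SNR_in − NF
SNR_out = 29.3 − 2.73 = 26.57 dB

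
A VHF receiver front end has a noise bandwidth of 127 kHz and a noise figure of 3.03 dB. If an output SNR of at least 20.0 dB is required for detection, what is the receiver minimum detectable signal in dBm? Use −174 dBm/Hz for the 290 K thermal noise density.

−99.9 dBm

Sensitivity = −174 + 10 log₁₀(B) + NF + SNR_min
= −174 + 51.04 + 3.03 + 20.0
= −99.93 dBm → −99.9 dBm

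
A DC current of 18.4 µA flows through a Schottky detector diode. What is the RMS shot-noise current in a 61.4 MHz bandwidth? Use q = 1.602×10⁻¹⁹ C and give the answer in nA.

19.0 nA

I_n = √(2qI·B)
2qI·B = 2 × 1.602×10⁻¹⁹ × 1.84×10⁻⁵ × 6.14×10⁷ = 3.62×10⁻¹⁶ A²
I_n = √(3.62×10⁻¹⁶) = 1.90×10⁻⁸ A = 19.0 nA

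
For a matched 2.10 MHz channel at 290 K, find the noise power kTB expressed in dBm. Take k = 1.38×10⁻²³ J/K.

−110.8 dBm

P_n = kTB = 1.38×10⁻²³ × 290 × 2.10×10⁶ = 8.40×10⁻¹⁵ W
In dBm: 10 log₁₀(8.40×10⁻¹⁵ / 10⁻³) = −110.8 dBm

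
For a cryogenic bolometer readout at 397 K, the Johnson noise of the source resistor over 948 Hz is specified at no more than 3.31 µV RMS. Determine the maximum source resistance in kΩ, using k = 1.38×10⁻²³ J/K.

527 kΩ

Johnson–Nyquist: V_n = √(4kTRB) ⇒ R = V_n² / (4kTB)
4kTB = 4 × 1.38×10⁻²³ × 397 × 9.48×10² = 2.08×10⁻¹⁷
R = (3.31×10⁻⁶)² / 2.08×10⁻¹⁷ = 5.27×10⁵ Ω = 527 kΩ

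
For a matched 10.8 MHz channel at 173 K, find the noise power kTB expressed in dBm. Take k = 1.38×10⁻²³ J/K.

−105.9 dBm

P_n = kTB = 1.38×10⁻²³ × 173 × 1.08×10⁷ = 2.58×10⁻¹⁴ W
In dBm: 10 log₁₀(2.58×10⁻¹⁴ / 10⁻³) = −105.9 dBm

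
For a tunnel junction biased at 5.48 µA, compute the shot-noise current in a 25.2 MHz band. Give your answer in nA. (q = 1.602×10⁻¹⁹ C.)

I_n = √(2qI·B)
2qI·B = 2 × 1.602×10⁻¹⁹ × 5.48×10⁻⁶ × 2.52×10⁷ = 4.42×10⁻¹⁷ A²
I_n = √(4.42×10⁻¹⁷) = 6.65×10⁻⁹ A = 6.65 nA

6.65 nA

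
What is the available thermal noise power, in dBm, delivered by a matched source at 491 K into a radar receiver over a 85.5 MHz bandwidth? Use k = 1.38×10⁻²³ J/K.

−92.4 dBm

P_n = kTB = 1.38×10⁻²³ × 491 × 8.55×10⁷ = 5.79×10⁻¹³ W
In dBm: 10 log₁₀(5.79×10⁻¹³ / 10⁻³) = −92.4 dBm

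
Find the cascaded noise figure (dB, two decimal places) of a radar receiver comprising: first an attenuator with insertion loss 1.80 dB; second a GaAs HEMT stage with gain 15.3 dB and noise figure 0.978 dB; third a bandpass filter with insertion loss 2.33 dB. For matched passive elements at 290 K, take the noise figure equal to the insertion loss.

Convert to linear (a loss of L dB is a gain of −L dB): F_i = 10^(NF_i/10), G_i = 10^(G_i,dB/10)
  Stage 1: F_1 = 10^(1.80/10) = 1.514, G_1 = 10^(−1.80/10) = 0.6607
  Stage 2: F_2 = 10^(0.978/10) = 1.253, G_2 = 10^(15.3/10) = 33.88
  Stage 3: F_3 = 10^(2.33/10) = 1.710, G_3 = 10^(−2.33/10) = 0.5848
Friis cascade:
  F = 1.514 + (1.253 − 1)/0.6607 + (1.710 − 1)/22.39 = 1.928
NF = 10 log₁₀(1.928) = 2.85 dB

2.85 dB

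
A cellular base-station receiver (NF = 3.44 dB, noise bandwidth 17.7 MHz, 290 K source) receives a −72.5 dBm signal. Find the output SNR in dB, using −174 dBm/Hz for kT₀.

25.6 dB

Noise floor: N = −174 + 10 log₁₀(B) + NF
10 log₁₀(1.77×10⁷) = 72.48 dB
N = −174 + 72.48 + 3.44 = −98.08 dBm
SNR = P_sig − N = −72.5 − (−98.08) = 25.58 dB → 25.6 dB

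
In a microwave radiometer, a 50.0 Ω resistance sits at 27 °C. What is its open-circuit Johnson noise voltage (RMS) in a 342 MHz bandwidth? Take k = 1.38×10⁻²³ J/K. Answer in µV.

16.8 µV

T = 27 °C + 273.15 = 300.15 K
V_n = √(4kTRB)
4kTRB = 4 × 1.38×10⁻²³ × 300.15 × 5.00×10¹ × 3.42×10⁸ = 2.83×10⁻¹⁰ V²
V_n = √(2.83×10⁻¹⁰) = 1.68×10⁻⁵ V = 16.8 µV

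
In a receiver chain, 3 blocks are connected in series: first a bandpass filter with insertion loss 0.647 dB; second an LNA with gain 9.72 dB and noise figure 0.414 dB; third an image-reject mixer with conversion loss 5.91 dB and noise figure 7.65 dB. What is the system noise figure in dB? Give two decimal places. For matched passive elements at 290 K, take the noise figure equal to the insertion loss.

2.73 dB

Convert to linear (a loss of L dB is a gain of −L dB): F_i = 10^(NF_i/10), G_i = 10^(G_i,dB/10)
  Stage 1: F_1 = 10^(0.647/10) = 1.161, G_1 = 10^(−0.647/10) = 0.8616
  Stage 2: F_2 = 10^(0.414/10) = 1.100, G_2 = 10^(9.72/10) = 9.376
  Stage 3: F_3 = 10^(7.65/10) = 5.821, G_3 = 10^(−5.91/10) = 0.2564
Friis cascade:
  F = 1.161 + (1.100 − 1)/0.8616 + (5.821 − 1)/8.078 = 1.874
NF = 10 log₁₀(1.874) = 2.73 dB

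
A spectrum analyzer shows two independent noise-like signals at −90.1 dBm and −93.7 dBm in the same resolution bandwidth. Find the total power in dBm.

Convert to linear, add, convert back:
P₁ = 9.77×10⁻¹³ W, P₂ = 4.27×10⁻¹³ W
P_tot = 1.40×10⁻¹² W → 10 log₁₀(P_tot / 10⁻³) = −88.5 dBm

−88.5 dBm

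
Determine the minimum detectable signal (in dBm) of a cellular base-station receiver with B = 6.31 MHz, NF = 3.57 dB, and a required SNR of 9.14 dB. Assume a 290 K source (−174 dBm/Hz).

Sensitivity = −174 + 10 log₁₀(B) + NF + SNR_min
= −174 + 68 + 3.57 + 9.14
= −93.29 dBm → −93.3 dBm

−93.3 dBm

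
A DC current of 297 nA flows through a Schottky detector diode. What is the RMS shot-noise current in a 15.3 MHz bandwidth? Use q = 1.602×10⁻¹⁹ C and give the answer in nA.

1.21 nA

I_n = √(2qI·B)
2qI·B = 2 × 1.602×10⁻¹⁹ × 2.97×10⁻⁷ × 1.53×10⁷ = 1.46×10⁻¹⁸ A²
I_n = √(1.46×10⁻¹⁸) = 1.21×10⁻⁹ A = 1.21 nA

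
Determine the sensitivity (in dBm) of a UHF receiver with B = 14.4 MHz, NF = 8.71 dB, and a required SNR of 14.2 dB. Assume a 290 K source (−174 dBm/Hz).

Sensitivity = −174 + 10 log₁₀(B) + NF + SNR_min
= −174 + 71.58 + 8.71 + 14.2
= −79.51 dBm → −79.5 dBm

−79.5 dBm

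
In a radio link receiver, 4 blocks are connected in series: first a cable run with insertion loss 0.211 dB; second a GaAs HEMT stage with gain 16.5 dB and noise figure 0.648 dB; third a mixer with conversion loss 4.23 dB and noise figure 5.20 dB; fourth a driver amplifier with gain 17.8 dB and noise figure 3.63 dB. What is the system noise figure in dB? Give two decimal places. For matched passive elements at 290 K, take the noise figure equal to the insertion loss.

Convert to linear (a loss of L dB is a gain of −L dB): F_i = 10^(NF_i/10), G_i = 10^(G_i,dB/10)
  Stage 1: F_1 = 10^(0.211/10) = 1.050, G_1 = 10^(−0.211/10) = 0.9526
  Stage 2: F_2 = 10^(0.648/10) = 1.161, G_2 = 10^(16.5/10) = 44.67
  Stage 3: F_3 = 10^(5.20/10) = 3.311, G_3 = 10^(−4.23/10) = 0.3776
  Stage 4: F_4 = 10^(3.63/10) = 2.307, G_4 = 10^(17.8/10) = 60.26
Friis cascade:
  F = 1.050 + (1.161 − 1)/0.9526 + (3.311 − 1)/42.55 + (2.307 − 1)/16.07 = 1.354
NF = 10 log₁₀(1.354) = 1.32 dB

1.32 dB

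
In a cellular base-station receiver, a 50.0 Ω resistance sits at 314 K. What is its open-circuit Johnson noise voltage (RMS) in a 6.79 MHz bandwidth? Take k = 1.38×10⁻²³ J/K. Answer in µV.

2.43 µV

V_n = √(4kTRB)
4kTRB = 4 × 1.38×10⁻²³ × 314 × 5.00×10¹ × 6.79×10⁶ = 5.88×10⁻¹² V²
V_n = √(5.88×10⁻¹²) = 2.43×10⁻⁶ V = 2.43 µV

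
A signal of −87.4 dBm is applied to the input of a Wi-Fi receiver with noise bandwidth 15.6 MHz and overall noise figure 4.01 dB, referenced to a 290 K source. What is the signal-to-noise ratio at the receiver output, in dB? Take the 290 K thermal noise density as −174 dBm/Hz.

10.7 dB

Noise floor: N = −174 + 10 log₁₀(B) + NF
10 log₁₀(1.56×10⁷) = 71.93 dB
N = −174 + 71.93 + 4.01 = −98.06 dBm
SNR = P_sig − N = −87.4 − (−98.06) = 10.66 dB → 10.7 dB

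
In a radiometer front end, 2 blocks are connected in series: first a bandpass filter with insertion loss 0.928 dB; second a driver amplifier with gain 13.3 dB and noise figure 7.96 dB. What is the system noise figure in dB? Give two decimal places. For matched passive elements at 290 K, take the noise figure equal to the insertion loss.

8.89 dB

Convert to linear (a loss of L dB is a gain of −L dB): F_i = 10^(NF_i/10), G_i = 10^(G_i,dB/10)
  Stage 1: F_1 = 10^(0.928/10) = 1.238, G_1 = 10^(−0.928/10) = 0.8076
  Stage 2: F_2 = 10^(7.96/10) = 6.252, G_2 = 10^(13.3/10) = 21.38
Friis cascade:
  F = 1.238 + (6.252 − 1)/0.8076 = 7.741
NF = 10 log₁₀(7.741) = 8.89 dB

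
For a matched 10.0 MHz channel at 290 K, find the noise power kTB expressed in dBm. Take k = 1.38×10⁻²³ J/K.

−104.0 dBm

P_n = kTB = 1.38×10⁻²³ × 290 × 1.00×10⁷ = 4.00×10⁻¹⁴ W
In dBm: 10 log₁₀(4.00×10⁻¹⁴ / 10⁻³) = −104.0 dBm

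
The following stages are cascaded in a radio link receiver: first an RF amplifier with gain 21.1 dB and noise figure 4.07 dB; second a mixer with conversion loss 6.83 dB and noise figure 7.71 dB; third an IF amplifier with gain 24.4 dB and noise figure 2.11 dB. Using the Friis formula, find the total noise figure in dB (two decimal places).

Convert to linear (a loss of L dB is a gain of −L dB): F_i = 10^(NF_i/10), G_i = 10^(G_i,dB/10)
  Stage 1: F_1 = 10^(4.07/10) = 2.553, G_1 = 10^(21.1/10) = 128.8
  Stage 2: F_2 = 10^(7.71/10) = 5.902, G_2 = 10^(−6.83/10) = 0.2075
  Stage 3: F_3 = 10^(2.11/10) = 1.626, G_3 = 10^(24.4/10) = 275.4
Friis cascade:
  F = 2.553 + (5.902 − 1)/128.8 + (1.626 − 1)/26.73 = 2.614
NF = 10 log₁₀(2.614) = 4.17 dB

4.17 dB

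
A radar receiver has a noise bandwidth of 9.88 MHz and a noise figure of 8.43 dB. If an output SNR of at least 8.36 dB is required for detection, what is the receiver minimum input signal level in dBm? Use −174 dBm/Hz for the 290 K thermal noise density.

−87.3 dBm

Sensitivity = −174 + 10 log₁₀(B) + NF + SNR_min
= −174 + 69.95 + 8.43 + 8.36
= −87.26 dBm → −87.3 dBm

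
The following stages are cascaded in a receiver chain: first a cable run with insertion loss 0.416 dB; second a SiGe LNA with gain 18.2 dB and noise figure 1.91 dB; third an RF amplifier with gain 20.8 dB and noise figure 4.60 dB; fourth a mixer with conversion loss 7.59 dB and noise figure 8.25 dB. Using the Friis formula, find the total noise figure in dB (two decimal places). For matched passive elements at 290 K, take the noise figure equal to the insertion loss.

2.41 dB

Convert to linear (a loss of L dB is a gain of −L dB): F_i = 10^(NF_i/10), G_i = 10^(G_i,dB/10)
  Stage 1: F_1 = 10^(0.416/10) = 1.101, G_1 = 10^(−0.416/10) = 0.9087
  Stage 2: F_2 = 10^(1.91/10) = 1.552, G_2 = 10^(18.2/10) = 66.07
  Stage 3: F_3 = 10^(4.60/10) = 2.884, G_3 = 10^(20.8/10) = 120.2
  Stage 4: F_4 = 10^(8.25/10) = 6.683, G_4 = 10^(−7.59/10) = 0.1742
Friis cascade:
  F = 1.101 + (1.552 − 1)/0.9087 + (2.884 − 1)/60.03 + (6.683 − 1)/7218 = 1.741
NF = 10 log₁₀(1.741) = 2.41 dB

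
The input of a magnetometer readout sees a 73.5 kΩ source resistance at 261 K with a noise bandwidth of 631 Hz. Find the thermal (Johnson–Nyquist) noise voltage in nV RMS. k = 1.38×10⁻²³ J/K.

817 nV

V_n = √(4kTRB)
4kTRB = 4 × 1.38×10⁻²³ × 261 × 7.35×10⁴ × 6.31×10² = 6.68×10⁻¹³ V²
V_n = √(6.68×10⁻¹³) = 8.17×10⁻⁷ V = 817 nV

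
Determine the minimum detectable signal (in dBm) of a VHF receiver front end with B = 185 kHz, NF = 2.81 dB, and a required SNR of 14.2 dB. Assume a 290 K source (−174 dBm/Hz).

−104.3 dBm

Sensitivity = −174 + 10 log₁₀(B) + NF + SNR_min
= −174 + 52.67 + 2.81 + 14.2
= −104.32 dBm → −104.3 dBm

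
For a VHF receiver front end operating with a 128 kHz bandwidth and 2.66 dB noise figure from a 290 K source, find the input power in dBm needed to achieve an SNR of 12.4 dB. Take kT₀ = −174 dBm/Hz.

Sensitivity = −174 + 10 log₁₀(B) + NF + SNR_min
= −174 + 51.07 + 2.66 + 12.4
= −107.87 dBm → −107.9 dBm

−107.9 dBm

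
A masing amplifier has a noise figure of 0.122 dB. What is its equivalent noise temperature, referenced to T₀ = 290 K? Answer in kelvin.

8.26 K

F = 10^(0.122/10) = 1.02849
T_e = (F − 1)·T₀ = (1.02849 − 1) × 290 = 8.26 K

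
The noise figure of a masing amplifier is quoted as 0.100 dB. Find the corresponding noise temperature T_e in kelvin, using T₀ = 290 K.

6.75 K

F = 10^(0.100/10) = 1.02329
T_e = (F − 1)·T₀ = (1.02329 − 1) × 290 = 6.75 K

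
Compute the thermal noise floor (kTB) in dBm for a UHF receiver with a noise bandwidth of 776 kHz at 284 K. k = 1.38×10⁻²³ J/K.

−115.2 dBm

P_n = kTB = 1.38×10⁻²³ × 284 × 7.76×10⁵ = 3.04×10⁻¹⁵ W
In dBm: 10 log₁₀(3.04×10⁻¹⁵ / 10⁻³) = −115.2 dBm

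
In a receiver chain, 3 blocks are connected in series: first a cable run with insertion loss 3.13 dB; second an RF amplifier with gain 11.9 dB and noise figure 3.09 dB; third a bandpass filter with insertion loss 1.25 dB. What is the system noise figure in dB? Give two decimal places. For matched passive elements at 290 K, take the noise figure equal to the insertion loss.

6.27 dB

Convert to linear (a loss of L dB is a gain of −L dB): F_i = 10^(NF_i/10), G_i = 10^(G_i,dB/10)
  Stage 1: F_1 = 10^(3.13/10) = 2.056, G_1 = 10^(−3.13/10) = 0.4864
  Stage 2: F_2 = 10^(3.09/10) = 2.037, G_2 = 10^(11.9/10) = 15.49
  Stage 3: F_3 = 10^(1.25/10) = 1.334, G_3 = 10^(−1.25/10) = 0.7499
Friis cascade:
  F = 2.056 + (2.037 − 1)/0.4864 + (1.334 − 1)/7.534 = 4.232
NF = 10 log₁₀(4.232) = 6.27 dB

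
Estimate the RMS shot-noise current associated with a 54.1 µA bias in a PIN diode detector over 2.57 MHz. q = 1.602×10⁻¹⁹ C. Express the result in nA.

I_n = √(2qI·B)
2qI·B = 2 × 1.602×10⁻¹⁹ × 5.41×10⁻⁵ × 2.57×10⁶ = 4.45×10⁻¹⁷ A²
I_n = √(4.45×10⁻¹⁷) = 6.67×10⁻⁹ A = 6.67 nA

6.67 nA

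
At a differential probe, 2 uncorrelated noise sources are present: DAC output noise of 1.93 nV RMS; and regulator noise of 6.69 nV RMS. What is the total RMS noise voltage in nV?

Uncorrelated sources add in power (mean-square): V_tot = √(ΣV_i²)
V_tot = √[(1.93×10⁻⁹)² + (6.69×10⁻⁹)²] = 6.96×10⁻⁹ V = 6.96 nV

6.96 nV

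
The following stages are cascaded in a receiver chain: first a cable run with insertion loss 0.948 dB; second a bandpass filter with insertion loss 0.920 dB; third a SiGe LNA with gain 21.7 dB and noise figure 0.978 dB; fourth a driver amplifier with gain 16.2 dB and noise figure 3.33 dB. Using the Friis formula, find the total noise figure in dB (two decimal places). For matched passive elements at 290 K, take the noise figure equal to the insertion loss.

Convert to linear (a loss of L dB is a gain of −L dB): F_i = 10^(NF_i/10), G_i = 10^(G_i,dB/10)
  Stage 1: F_1 = 10^(0.948/10) = 1.244, G_1 = 10^(−0.948/10) = 0.8039
  Stage 2: F_2 = 10^(0.920/10) = 1.236, G_2 = 10^(−0.920/10) = 0.8091
  Stage 3: F_3 = 10^(0.978/10) = 1.253, G_3 = 10^(21.7/10) = 147.9
  Stage 4: F_4 = 10^(3.33/10) = 2.153, G_4 = 10^(16.2/10) = 41.69
Friis cascade:
  F = 1.244 + (1.236 − 1)/0.8039 + (1.253 − 1)/0.6504 + (2.153 − 1)/96.21 = 1.938
NF = 10 log₁₀(1.938) = 2.87 dB

2.87 dB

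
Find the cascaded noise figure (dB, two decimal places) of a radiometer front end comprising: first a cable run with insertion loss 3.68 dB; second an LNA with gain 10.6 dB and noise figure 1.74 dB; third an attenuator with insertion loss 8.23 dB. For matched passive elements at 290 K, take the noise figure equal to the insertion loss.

6.66 dB

Convert to linear (a loss of L dB is a gain of −L dB): F_i = 10^(NF_i/10), G_i = 10^(G_i,dB/10)
  Stage 1: F_1 = 10^(3.68/10) = 2.333, G_1 = 10^(−3.68/10) = 0.4285
  Stage 2: F_2 = 10^(1.74/10) = 1.493, G_2 = 10^(10.6/10) = 11.48
  Stage 3: F_3 = 10^(8.23/10) = 6.653, G_3 = 10^(−8.23/10) = 0.1503
Friis cascade:
  F = 2.333 + (1.493 − 1)/0.4285 + (6.653 − 1)/4.920 = 4.632
NF = 10 log₁₀(4.632) = 6.66 dB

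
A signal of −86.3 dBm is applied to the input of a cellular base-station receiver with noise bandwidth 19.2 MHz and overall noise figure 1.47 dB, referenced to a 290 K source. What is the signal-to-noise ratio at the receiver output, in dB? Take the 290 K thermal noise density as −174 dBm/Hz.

13.4 dB

Noise floor: N = −174 + 10 log₁₀(B) + NF
10 log₁₀(1.92×10⁷) = 72.83 dB
N = −174 + 72.83 + 1.47 = −99.70 dBm
SNR = P_sig − N = −86.3 − (−99.70) = 13.40 dB → 13.4 dB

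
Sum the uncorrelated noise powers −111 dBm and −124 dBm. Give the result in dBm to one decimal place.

−110.8 dBm

Convert to linear, add, convert back:
P₁ = 7.94×10⁻¹⁵ W, P₂ = 3.98×10⁻¹⁶ W
P_tot = 8.34×10⁻¹⁵ W → 10 log₁₀(P_tot / 10⁻³) = −110.8 dBm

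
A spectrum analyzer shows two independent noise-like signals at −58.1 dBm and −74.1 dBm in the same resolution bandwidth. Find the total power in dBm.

Convert to linear, add, convert back:
P₁ = 1.55×10⁻⁹ W, P₂ = 3.89×10⁻¹¹ W
P_tot = 1.59×10⁻⁹ W → 10 log₁₀(P_tot / 10⁻³) = −58.0 dBm

−58.0 dBm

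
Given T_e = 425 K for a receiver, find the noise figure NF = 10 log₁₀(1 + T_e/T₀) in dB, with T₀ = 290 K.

F = 1 + T_e/T₀ = 1 + 425/290 = 2.46552
NF = 10 log₁₀(2.46552) = 3.92 dB

3.92 dB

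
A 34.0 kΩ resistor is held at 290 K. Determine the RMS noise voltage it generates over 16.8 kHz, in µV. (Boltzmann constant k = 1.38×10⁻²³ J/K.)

V_n = √(4kTRB)
4kTRB = 4 × 1.38×10⁻²³ × 290 × 3.40×10⁴ × 1.68×10⁴ = 9.14×10⁻¹² V²
V_n = √(9.14×10⁻¹²) = 3.02×10⁻⁶ V = 3.02 µV

3.02 µV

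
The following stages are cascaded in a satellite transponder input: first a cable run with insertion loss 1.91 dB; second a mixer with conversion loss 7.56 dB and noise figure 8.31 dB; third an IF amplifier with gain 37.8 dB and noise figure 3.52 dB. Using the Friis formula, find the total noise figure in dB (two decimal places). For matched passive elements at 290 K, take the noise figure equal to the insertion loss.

13.34 dB

Convert to linear (a loss of L dB is a gain of −L dB): F_i = 10^(NF_i/10), G_i = 10^(G_i,dB/10)
  Stage 1: F_1 = 10^(1.91/10) = 1.552, G_1 = 10^(−1.91/10) = 0.6442
  Stage 2: F_2 = 10^(8.31/10) = 6.776, G_2 = 10^(−7.56/10) = 0.1754
  Stage 3: F_3 = 10^(3.52/10) = 2.249, G_3 = 10^(37.8/10) = 6026
Friis cascade:
  F = 1.552 + (6.776 − 1)/0.6442 + (2.249 − 1)/0.1130 = 21.58
NF = 10 log₁₀(21.58) = 13.34 dB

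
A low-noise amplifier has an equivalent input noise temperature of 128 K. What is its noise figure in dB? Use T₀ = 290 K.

F = 1 + T_e/T₀ = 1 + 128/290 = 1.44138
NF = 10 log₁₀(1.44138) = 1.59 dB

1.59 dB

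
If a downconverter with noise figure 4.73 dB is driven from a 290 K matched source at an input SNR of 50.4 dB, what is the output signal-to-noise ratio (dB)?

By definition F = SNR_in/SNR_out, so in dB: SNR_out = SNR_in − NF
SNR_out = 50.4 − 4.73 = 45.67 dB

45.67 dB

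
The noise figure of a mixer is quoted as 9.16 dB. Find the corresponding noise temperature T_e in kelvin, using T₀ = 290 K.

F = 10^(9.16/10) = 8.24138
T_e = (F − 1)·T₀ = (8.24138 − 1) × 290 = 2100 K

2100 K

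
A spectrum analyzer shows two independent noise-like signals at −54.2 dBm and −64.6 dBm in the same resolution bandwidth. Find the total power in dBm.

−53.8 dBm

Convert to linear, add, convert back:
P₁ = 3.80×10⁻⁹ W, P₂ = 3.47×10⁻¹⁰ W
P_tot = 4.15×10⁻⁹ W → 10 log₁₀(P_tot / 10⁻³) = −53.8 dBm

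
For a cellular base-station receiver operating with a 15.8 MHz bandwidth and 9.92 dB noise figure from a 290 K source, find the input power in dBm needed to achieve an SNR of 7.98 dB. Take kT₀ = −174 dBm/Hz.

−84.1 dBm

Sensitivity = −174 + 10 log₁₀(B) + NF + SNR_min
= −174 + 71.99 + 9.92 + 7.98
= −84.11 dBm → −84.1 dBm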